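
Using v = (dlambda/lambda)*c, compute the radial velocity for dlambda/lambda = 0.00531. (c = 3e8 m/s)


v = (dlambda/lambda) * c = 0.00531 * 3e8 = 1.593e+06

1.593e+06 m/s


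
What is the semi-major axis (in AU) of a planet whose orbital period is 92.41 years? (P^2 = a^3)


a = P^(2/3) = 92.41^(2/3) = 20.4399

20.4399 AU


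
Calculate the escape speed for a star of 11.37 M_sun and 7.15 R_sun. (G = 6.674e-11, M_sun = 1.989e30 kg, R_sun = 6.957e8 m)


M = 11.37 * 1.989e30 kg = 2.261493e+31 kg; R = 7.15 * 6.957e8 m = 4.974255e+09 m. v_esc = sqrt(2GM/R) = sqrt(2 * 6.674e-11 * 2.261493e+31 / 4.974255e+09) = 779007.6101

779007.6101 m/s


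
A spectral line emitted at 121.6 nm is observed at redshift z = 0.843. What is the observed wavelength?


lam_obs = lam_emit * (1 + z) = 121.6 * (1 + 0.843) = 224.1088

224.1088 nm


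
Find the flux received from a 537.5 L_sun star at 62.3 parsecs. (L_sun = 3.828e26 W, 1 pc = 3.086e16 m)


F = L / (4*pi*d^2) = 2.058e+29 / (4*pi*(1.923e+18)^2) = 4.430e-09

4.430e-09 W/m^2


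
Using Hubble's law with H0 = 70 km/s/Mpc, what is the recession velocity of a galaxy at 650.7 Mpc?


v = H0 * d = 70 * 650.7 = 45549.0

45549.0 km/s


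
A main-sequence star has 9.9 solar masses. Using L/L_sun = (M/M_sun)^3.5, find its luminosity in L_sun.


L/L_sun = (M/M_sun)^3.5 = 9.9^3.5 = 3052.9745

3052.9745 L_sun


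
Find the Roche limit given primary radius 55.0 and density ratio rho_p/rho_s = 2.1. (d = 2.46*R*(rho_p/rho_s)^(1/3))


d_Roche = 2.46 * 55.0 * 2.1^(1/3) = 173.2624

173.2624


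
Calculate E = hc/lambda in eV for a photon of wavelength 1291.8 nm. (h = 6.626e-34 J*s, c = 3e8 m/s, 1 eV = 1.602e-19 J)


E = hc/lambda = 6.626e-34 * 3e8 / 1.292e-06 = 1.539e-19 J = 0.9605 eV

0.9605 eV


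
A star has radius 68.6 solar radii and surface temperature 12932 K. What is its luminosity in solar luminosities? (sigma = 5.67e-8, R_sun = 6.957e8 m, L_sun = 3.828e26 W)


R = 68.6 * 6.957e8 m = 4.772502e+10 m. L = 4*pi*R^2*sigma*T^4 = 4*pi*(4.772502e+10)^2 * 5.67e-8 * 12932^4 = 4.538872098e+31 W. L/L_sun = 4.538872098e+31 / 3.828e26 = 118570.3265

118570.3265 L_sun


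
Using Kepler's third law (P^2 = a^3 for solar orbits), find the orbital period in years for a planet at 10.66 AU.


P = a^(3/2) = 10.66^1.5 = 34.8045

34.8045 years


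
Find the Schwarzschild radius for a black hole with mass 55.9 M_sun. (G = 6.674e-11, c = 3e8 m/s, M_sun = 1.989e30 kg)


M = 55.9 * 1.989e30 kg = 1.111851e+32 kg. rs = 2GM/c^2 = 2 * 6.674e-11 * 1.111851e+32 / (3e8)^2 = 164899.8572

164899.8572 m


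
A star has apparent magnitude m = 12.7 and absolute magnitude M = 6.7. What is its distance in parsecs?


d = 10^((m - M + 5)/5) = 10^((12.7 - 6.7 + 5)/5) = 158.4893

158.4893 pc


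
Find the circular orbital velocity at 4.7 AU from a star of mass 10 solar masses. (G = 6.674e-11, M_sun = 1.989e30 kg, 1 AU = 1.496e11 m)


v = sqrt(GM/r) = sqrt(6.674e-11 * 1.989e+31 / 7.031e+11) = 43450.5989

43450.5989 m/s


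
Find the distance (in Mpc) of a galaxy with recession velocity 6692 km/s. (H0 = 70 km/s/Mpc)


d = v / H0 = 6692 / 70 = 95.6

95.6 Mpc


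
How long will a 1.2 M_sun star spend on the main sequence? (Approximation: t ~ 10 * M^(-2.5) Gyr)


t = 10 * M^(-2.5) = 10 * 1.2^(-2.5) = 6.3394

6.3394 Gyr


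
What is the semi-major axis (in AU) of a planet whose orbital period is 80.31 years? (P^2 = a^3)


a = P^(2/3) = 80.31^(2/3) = 18.6143

18.6143 AU


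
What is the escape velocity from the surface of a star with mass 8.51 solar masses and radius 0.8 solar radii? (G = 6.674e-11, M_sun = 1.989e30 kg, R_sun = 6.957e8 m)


M = 8.51 * 1.989e30 kg = 1.692639e+31 kg; R = 0.8 * 6.957e8 m = 5.5656e+08 m. v_esc = sqrt(2GM/R) = sqrt(2 * 6.674e-11 * 1.692639e+31 / 5.5656e+08) = 2.015e+06

2.015e+06 m/s


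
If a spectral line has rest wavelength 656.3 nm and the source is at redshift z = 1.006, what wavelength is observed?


lam_obs = lam_emit * (1 + z) = 656.3 * (1 + 1.006) = 1316.5378

1316.5378 nm


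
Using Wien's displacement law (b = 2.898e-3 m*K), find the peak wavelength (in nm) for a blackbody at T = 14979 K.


lam_max = b / T = 2.898e-3 / 14979 = 1.935e-07 m = 193.4709 nm

193.4709 nm


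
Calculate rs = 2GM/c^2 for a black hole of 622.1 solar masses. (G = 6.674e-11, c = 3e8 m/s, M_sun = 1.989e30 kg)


M = 622.1 * 1.989e30 kg = 1.2373569e+33 kg. rs = 2GM/c^2 = 2 * 6.674e-11 * 1.2373569e+33 / (3e8)^2 = 1.835e+06

1.835e+06 m


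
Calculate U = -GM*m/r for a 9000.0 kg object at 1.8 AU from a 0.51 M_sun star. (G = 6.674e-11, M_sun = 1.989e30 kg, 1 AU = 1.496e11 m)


M = 0.51 * 1.989e30 kg = 1.01439e+30 kg; r = 1.8 AU * 1.496e11 m/AU = 2.6928e+11 m. U = -GM*m/r = -(6.674e-11 * 1.01439e+30 * 9000.0) / 2.6928e+11 = -2.263e+12

-2.263e+12 J


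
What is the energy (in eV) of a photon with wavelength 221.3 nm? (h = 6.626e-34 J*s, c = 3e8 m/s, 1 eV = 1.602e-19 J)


E = hc/lambda = 6.626e-34 * 3e8 / 2.213e-07 = 8.982e-19 J = 5.607 eV

5.607 eV


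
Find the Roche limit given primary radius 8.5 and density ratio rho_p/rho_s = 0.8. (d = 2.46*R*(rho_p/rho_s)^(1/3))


d_Roche = 2.46 * 8.5 * 0.8^(1/3) = 19.4111

19.4111


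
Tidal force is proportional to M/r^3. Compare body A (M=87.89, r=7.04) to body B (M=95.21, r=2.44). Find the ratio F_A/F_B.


Ratio = (M1/r1^3) / (M2/r2^3) = (87.89/7.04^3) / (95.21/2.44^3) = 0.0384

0.0384


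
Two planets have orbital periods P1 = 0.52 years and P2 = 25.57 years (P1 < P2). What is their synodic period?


1/P_syn = |1/P1 - 1/P2| = |1/0.52 - 1/25.57| => P_syn = 0.5308

0.5308 years


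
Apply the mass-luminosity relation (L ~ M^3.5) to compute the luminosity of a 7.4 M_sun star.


L/L_sun = (M/M_sun)^3.5 = 7.4^3.5 = 1102.3285

1102.3285 L_sun


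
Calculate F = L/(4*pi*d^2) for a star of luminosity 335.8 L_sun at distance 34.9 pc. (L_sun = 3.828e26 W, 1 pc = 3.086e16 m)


F = L / (4*pi*d^2) = 1.285e+29 / (4*pi*(1.077e+18)^2) = 8.819e-09

8.819e-09 W/m^2


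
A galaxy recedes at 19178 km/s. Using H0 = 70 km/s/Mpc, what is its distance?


d = v / H0 = 19178 / 70 = 273.9714

273.9714 Mpc


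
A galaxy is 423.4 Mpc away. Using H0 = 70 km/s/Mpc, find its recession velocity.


v = H0 * d = 70 * 423.4 = 29638.0

29638.0 km/s


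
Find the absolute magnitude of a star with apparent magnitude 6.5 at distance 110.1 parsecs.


M = m - 5*log10(d) + 5 = 6.5 - 5*log10(110.1) + 5 = 1.2911

1.2911


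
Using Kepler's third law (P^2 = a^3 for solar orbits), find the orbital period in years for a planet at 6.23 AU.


P = a^(3/2) = 6.23^1.5 = 15.5501

15.5501 years


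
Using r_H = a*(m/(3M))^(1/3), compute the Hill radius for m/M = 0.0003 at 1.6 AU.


r_H = a * (m/3M)^(1/3) = 1.6 * (0.0003/3)^(1/3) = 0.0743

0.0743 AU


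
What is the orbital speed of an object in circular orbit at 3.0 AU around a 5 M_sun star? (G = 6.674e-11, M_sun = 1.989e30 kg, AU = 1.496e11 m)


v = sqrt(GM/r) = sqrt(6.674e-11 * 9.945e+30 / 4.488e+11) = 38456.4393

38456.4393 m/s


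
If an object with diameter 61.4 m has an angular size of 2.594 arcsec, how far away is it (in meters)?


D = size / theta_rad, theta_rad = 2.594 * pi/(180*3600) = 1.258e-05, D = 4.882e+06

4.882e+06 m


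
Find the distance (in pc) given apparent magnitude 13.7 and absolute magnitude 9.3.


d = 10^((m - M + 5)/5) = 10^((13.7 - 9.3 + 5)/5) = 75.8578

75.8578 pc


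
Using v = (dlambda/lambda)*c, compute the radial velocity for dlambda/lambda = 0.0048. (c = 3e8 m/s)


v = (dlambda/lambda) * c = 0.0048 * 3e8 = 1.440e+06

1.440e+06 m/s


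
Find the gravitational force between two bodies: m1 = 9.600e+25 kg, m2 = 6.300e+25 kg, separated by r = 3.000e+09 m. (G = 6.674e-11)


F = G*m1*m2/r^2 = 6.674e-11 * 9.600e+25 * 6.300e+25 / (3.000e+09)^2 = 6.674e-11 * 6.048e+51 / 9.000e+18 = 4.485e+22

4.485e+22 N


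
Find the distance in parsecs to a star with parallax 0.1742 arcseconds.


d = 1/p = 1/0.1742 = 5.7405

5.7405 pc


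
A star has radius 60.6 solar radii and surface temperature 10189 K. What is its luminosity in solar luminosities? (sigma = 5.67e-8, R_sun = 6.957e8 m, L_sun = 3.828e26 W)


R = 60.6 * 6.957e8 m = 4.215942e+10 m. L = 4*pi*R^2*sigma*T^4 = 4*pi*(4.215942e+10)^2 * 5.67e-8 * 10189^4 = 1.364923864e+31 W. L/L_sun = 1.364923864e+31 / 3.828e26 = 35656.3183

35656.3183 L_sun


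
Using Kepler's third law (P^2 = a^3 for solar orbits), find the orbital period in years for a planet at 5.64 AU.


P = a^(3/2) = 5.64^1.5 = 13.3943

13.3943 years


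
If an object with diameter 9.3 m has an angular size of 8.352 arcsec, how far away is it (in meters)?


D = size / theta_rad, theta_rad = 8.352 * pi/(180*3600) = 4.049e-05, D = 229677.0472

229677.0472 m


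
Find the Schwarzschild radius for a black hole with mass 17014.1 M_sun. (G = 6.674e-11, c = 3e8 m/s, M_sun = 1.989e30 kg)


M = 17014.1 * 1.989e30 kg = 3.38410449e+34 kg. rs = 2GM/c^2 = 2 * 6.674e-11 * 3.38410449e+34 / (3e8)^2 = 5.019e+07

5.019e+07 m


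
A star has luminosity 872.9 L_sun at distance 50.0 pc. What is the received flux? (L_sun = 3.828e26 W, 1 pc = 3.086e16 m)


F = L / (4*pi*d^2) = 3.341e+29 / (4*pi*(1.543e+18)^2) = 1.117e-08

1.117e-08 W/m^2


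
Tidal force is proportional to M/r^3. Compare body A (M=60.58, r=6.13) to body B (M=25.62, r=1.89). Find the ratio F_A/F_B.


Ratio = (M1/r1^3) / (M2/r2^3) = (60.58/6.13^3) / (25.62/1.89^3) = 0.0693

0.0693


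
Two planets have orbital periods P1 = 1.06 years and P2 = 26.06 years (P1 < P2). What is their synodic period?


1/P_syn = |1/P1 - 1/P2| = |1/1.06 - 1/26.06| => P_syn = 1.1049

1.1049 years


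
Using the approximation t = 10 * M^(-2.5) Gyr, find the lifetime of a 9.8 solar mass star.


t = 10 * M^(-2.5) = 10 * 9.8^(-2.5) = 0.0333

0.0333 Gyr


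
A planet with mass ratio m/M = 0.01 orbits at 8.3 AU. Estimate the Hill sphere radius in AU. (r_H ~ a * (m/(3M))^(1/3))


r_H = a * (m/3M)^(1/3) = 8.3 * (0.01/3)^(1/3) = 1.2399

1.2399 AU


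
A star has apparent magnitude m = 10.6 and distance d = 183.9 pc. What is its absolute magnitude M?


M = m - 5*log10(d) + 5 = 10.6 - 5*log10(183.9) + 5 = 4.2771

4.2771


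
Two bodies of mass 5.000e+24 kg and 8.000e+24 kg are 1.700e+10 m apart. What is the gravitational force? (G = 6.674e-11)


F = G*m1*m2/r^2 = 6.674e-11 * 5.000e+24 * 8.000e+24 / (1.700e+10)^2 = 6.674e-11 * 4.000e+49 / 2.890e+20 = 9.237e+18

9.237e+18 N


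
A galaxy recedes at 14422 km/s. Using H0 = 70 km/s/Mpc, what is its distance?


d = v / H0 = 14422 / 70 = 206.0286

206.0286 Mpc


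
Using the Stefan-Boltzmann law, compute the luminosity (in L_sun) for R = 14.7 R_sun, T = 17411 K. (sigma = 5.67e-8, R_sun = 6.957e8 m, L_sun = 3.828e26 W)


R = 14.7 * 6.957e8 m = 1.022679e+10 m. L = 4*pi*R^2*sigma*T^4 = 4*pi*(1.022679e+10)^2 * 5.67e-8 * 17411^4 = 6.848042724e+30 W. L/L_sun = 6.848042724e+30 / 3.828e26 = 17889.3488

17889.3488 L_sun


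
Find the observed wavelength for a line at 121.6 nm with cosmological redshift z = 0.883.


lam_obs = lam_emit * (1 + z) = 121.6 * (1 + 0.883) = 228.9728

228.9728 nm


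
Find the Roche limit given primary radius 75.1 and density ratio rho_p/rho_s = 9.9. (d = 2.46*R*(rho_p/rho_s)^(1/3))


d_Roche = 2.46 * 75.1 * 9.9^(1/3) = 396.692

396.692


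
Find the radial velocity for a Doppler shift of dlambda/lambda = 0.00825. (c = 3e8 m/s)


v = (dlambda/lambda) * c = 0.00825 * 3e8 = 2.475e+06

2.475e+06 m/s


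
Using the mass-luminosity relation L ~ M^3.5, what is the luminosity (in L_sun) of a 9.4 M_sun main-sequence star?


L/L_sun = (M/M_sun)^3.5 = 9.4^3.5 = 2546.5223

2546.5223 L_sun


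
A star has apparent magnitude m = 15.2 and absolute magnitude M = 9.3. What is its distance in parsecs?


d = 10^((m - M + 5)/5) = 10^((15.2 - 9.3 + 5)/5) = 151.3561

151.3561 pc


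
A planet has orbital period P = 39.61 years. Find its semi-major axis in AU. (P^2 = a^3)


a = P^(2/3) = 39.61^(2/3) = 11.6199

11.6199 AU


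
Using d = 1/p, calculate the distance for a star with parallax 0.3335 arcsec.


d = 1/p = 1/0.3335 = 2.9985

2.9985 pc


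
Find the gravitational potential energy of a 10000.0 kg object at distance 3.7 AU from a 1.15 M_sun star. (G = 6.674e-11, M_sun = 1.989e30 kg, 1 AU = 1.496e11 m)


M = 1.15 * 1.989e30 kg = 2.28735e+30 kg; r = 3.7 AU * 1.496e11 m/AU = 5.5352e+11 m. U = -GM*m/r = -(6.674e-11 * 2.28735e+30 * 10000.0) / 5.5352e+11 = -2.758e+12

-2.758e+12 J


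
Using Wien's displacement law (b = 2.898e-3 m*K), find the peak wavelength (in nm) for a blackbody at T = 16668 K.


lam_max = b / T = 2.898e-3 / 16668 = 1.739e-07 m = 173.8661 nm

173.8661 nm


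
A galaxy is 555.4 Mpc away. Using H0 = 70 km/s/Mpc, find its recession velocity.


v = H0 * d = 70 * 555.4 = 38878.0

38878.0 km/s


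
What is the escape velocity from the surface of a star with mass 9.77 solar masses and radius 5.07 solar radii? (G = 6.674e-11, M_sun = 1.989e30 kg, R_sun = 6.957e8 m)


M = 9.77 * 1.989e30 kg = 1.943253e+31 kg; R = 5.07 * 6.957e8 m = 3.527199e+09 m. v_esc = sqrt(2GM/R) = sqrt(2 * 6.674e-11 * 1.943253e+31 / 3.527199e+09) = 857546.7218

857546.7218 m/s


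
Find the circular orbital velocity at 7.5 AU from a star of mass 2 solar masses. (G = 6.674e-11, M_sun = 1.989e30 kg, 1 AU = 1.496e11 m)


v = sqrt(GM/r) = sqrt(6.674e-11 * 3.978e+30 / 1.122e+12) = 15382.5757

15382.5757 m/s


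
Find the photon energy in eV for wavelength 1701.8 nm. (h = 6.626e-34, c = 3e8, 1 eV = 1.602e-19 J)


E = hc/lambda = 6.626e-34 * 3e8 / 1.702e-06 = 1.168e-19 J = 0.7291 eV

0.7291 eV


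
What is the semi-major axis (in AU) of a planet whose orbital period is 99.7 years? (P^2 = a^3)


a = P^(2/3) = 99.7^(2/3) = 21.5012

21.5012 AU


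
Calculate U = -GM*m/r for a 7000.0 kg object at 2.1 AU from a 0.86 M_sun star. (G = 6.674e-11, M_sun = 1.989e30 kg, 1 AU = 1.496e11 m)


M = 0.86 * 1.989e30 kg = 1.71054e+30 kg; r = 2.1 AU * 1.496e11 m/AU = 3.1416e+11 m. U = -GM*m/r = -(6.674e-11 * 1.71054e+30 * 7000.0) / 3.1416e+11 = -2.544e+12

-2.544e+12 J


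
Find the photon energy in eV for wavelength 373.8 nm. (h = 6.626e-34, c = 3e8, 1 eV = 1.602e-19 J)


E = hc/lambda = 6.626e-34 * 3e8 / 3.738e-07 = 5.318e-19 J = 3.3195 eV

3.3195 eV


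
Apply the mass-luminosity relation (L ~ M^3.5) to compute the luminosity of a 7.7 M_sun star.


L/L_sun = (M/M_sun)^3.5 = 7.7^3.5 = 1266.8277

1266.8277 L_sun


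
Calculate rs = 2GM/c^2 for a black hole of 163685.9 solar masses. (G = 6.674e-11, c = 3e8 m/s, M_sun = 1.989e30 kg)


M = 163685.9 * 1.989e30 kg = 3.255712551e+35 kg. rs = 2GM/c^2 = 2 * 6.674e-11 * 3.255712551e+35 / (3e8)^2 = 4.829e+08

4.829e+08 m


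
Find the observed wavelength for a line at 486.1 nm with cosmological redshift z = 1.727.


lam_obs = lam_emit * (1 + z) = 486.1 * (1 + 1.727) = 1325.5947

1325.5947 nm


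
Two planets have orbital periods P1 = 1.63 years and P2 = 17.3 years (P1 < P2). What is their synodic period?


1/P_syn = |1/P1 - 1/P2| = |1/1.63 - 1/17.3| => P_syn = 1.7996

1.7996 years


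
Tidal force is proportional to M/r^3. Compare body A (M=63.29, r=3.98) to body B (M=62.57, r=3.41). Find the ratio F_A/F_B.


Ratio = (M1/r1^3) / (M2/r2^3) = (63.29/3.98^3) / (62.57/3.41^3) = 0.6362

0.6362


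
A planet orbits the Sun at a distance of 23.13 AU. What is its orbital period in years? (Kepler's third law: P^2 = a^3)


P = a^(3/2) = 23.13^1.5 = 111.2406

111.2406 years


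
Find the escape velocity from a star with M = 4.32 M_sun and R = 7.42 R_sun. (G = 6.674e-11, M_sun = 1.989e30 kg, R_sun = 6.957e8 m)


M = 4.32 * 1.989e30 kg = 8.59248e+30 kg; R = 7.42 * 6.957e8 m = 5.162094e+09 m. v_esc = sqrt(2GM/R) = sqrt(2 * 6.674e-11 * 8.59248e+30 / 5.162094e+09) = 471361.8282

471361.8282 m/s


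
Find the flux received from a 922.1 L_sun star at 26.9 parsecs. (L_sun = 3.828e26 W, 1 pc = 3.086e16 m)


F = L / (4*pi*d^2) = 3.530e+29 / (4*pi*(8.301e+17)^2) = 4.076e-08

4.076e-08 W/m^2


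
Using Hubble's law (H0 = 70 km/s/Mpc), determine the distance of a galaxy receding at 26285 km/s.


d = v / H0 = 26285 / 70 = 375.5

375.5 Mpc


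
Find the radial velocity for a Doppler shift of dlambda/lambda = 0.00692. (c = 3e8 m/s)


v = (dlambda/lambda) * c = 0.00692 * 3e8 = 2.076e+06

2.076e+06 m/s


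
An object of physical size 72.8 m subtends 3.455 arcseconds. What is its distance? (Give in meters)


D = size / theta_rad, theta_rad = 3.455 * pi/(180*3600) = 1.675e-05, D = 4.346e+06

4.346e+06 m


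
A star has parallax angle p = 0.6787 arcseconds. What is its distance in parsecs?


d = 1/p = 1/0.6787 = 1.4734

1.4734 pc


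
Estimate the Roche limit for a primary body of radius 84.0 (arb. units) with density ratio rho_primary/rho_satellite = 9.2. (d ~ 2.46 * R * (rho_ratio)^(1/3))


d_Roche = 2.46 * 84.0 * 9.2^(1/3) = 432.9891

432.9891


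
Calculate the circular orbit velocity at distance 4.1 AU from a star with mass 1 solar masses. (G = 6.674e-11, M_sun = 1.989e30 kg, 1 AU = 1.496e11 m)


v = sqrt(GM/r) = sqrt(6.674e-11 * 1.989e+30 / 6.134e+11) = 14711.3581

14711.3581 m/s


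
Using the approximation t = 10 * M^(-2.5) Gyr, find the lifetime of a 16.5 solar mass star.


t = 10 * M^(-2.5) = 10 * 16.5^(-2.5) = 0.009

0.009 Gyr


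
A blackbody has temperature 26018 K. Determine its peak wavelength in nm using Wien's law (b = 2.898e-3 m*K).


lam_max = b / T = 2.898e-3 / 26018 = 1.114e-07 m = 111.3844 nm

111.3844 nm


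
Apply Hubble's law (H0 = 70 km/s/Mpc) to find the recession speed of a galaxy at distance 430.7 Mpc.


v = H0 * d = 70 * 430.7 = 30149.0

30149.0 km/s


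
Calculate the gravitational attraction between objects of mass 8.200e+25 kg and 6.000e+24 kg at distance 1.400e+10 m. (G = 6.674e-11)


F = G*m1*m2/r^2 = 6.674e-11 * 8.200e+25 * 6.000e+24 / (1.400e+10)^2 = 6.674e-11 * 4.920e+50 / 1.960e+20 = 1.675e+20

1.675e+20 N


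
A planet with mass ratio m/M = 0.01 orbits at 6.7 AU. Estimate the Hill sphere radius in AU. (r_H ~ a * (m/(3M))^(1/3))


r_H = a * (m/3M)^(1/3) = 6.7 * (0.01/3)^(1/3) = 1.0008

1.0008 AU


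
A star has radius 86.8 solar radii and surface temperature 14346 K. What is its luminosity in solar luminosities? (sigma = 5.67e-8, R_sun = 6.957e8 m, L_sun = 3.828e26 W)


R = 86.8 * 6.957e8 m = 6.038676e+10 m. L = 4*pi*R^2*sigma*T^4 = 4*pi*(6.038676e+10)^2 * 5.67e-8 * 14346^4 = 1.100524426e+32 W. L/L_sun = 1.100524426e+32 / 3.828e26 = 287493.3191

287493.3191 L_sun


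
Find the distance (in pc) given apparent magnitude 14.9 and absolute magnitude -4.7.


d = 10^((m - M + 5)/5) = 10^((14.9 - -4.7 + 5)/5) = 83176.3771

83176.3771 pc


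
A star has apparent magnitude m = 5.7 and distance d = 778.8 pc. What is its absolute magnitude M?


M = m - 5*log10(d) + 5 = 5.7 - 5*log10(778.8) + 5 = -3.7571

-3.7571


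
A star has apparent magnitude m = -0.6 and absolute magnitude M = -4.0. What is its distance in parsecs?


d = 10^((m - M + 5)/5) = 10^((-0.6 - -4.0 + 5)/5) = 47.863

47.863 pc


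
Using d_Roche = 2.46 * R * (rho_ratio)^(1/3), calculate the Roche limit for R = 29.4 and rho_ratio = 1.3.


d_Roche = 2.46 * 29.4 * 1.3^(1/3) = 78.9339

78.9339


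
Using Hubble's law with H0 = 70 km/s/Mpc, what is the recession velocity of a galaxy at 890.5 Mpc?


v = H0 * d = 70 * 890.5 = 62335.0

62335.0 km/s


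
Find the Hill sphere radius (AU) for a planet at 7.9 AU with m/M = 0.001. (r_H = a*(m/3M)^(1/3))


r_H = a * (m/3M)^(1/3) = 7.9 * (0.001/3)^(1/3) = 0.5478

0.5478 AU


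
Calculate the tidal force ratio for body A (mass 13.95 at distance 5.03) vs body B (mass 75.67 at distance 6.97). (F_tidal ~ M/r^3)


Ratio = (M1/r1^3) / (M2/r2^3) = (13.95/5.03^3) / (75.67/6.97^3) = 0.4905

0.4905


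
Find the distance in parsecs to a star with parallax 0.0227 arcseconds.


d = 1/p = 1/0.0227 = 44.0529

44.0529 pc


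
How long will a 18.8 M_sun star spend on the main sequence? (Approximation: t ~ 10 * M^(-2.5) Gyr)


t = 10 * M^(-2.5) = 10 * 18.8^(-2.5) = 0.0065

0.0065 Gyr


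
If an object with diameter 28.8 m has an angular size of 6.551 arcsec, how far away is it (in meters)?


D = size / theta_rad, theta_rad = 6.551 * pi/(180*3600) = 3.176e-05, D = 906796.889

906796.889 m


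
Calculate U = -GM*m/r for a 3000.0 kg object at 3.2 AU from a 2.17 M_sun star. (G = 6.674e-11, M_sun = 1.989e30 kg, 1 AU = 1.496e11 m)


M = 2.17 * 1.989e30 kg = 4.31613e+30 kg; r = 3.2 AU * 1.496e11 m/AU = 4.7872e+11 m. U = -GM*m/r = -(6.674e-11 * 4.31613e+30 * 3000.0) / 4.7872e+11 = -1.805e+12

-1.805e+12 J


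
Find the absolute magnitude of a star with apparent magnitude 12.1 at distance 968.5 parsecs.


M = m - 5*log10(d) + 5 = 12.1 - 5*log10(968.5) + 5 = 2.1695

2.1695


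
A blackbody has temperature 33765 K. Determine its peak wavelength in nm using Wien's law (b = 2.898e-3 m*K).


lam_max = b / T = 2.898e-3 / 33765 = 8.583e-08 m = 85.8285 nm

85.8285 nm


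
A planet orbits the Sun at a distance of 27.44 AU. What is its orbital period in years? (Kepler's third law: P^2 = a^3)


P = a^(3/2) = 27.44^1.5 = 143.7395

143.7395 years


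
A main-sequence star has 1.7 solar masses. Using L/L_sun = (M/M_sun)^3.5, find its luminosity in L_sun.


L/L_sun = (M/M_sun)^3.5 = 1.7^3.5 = 6.4058

6.4058 L_sun


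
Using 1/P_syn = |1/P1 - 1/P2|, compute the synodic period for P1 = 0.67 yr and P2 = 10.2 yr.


1/P_syn = |1/P1 - 1/P2| = |1/0.67 - 1/10.2| => P_syn = 0.7171

0.7171 years


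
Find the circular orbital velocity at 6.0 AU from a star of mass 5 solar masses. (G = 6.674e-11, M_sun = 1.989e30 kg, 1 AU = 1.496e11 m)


v = sqrt(GM/r) = sqrt(6.674e-11 * 9.945e+30 / 8.976e+11) = 27192.809

27192.809 m/s


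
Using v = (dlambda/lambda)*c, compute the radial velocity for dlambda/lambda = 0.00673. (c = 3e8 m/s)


v = (dlambda/lambda) * c = 0.00673 * 3e8 = 2.019e+06

2.019e+06 m/s


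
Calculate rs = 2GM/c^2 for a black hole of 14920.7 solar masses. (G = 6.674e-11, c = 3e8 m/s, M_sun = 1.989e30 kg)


M = 14920.7 * 1.989e30 kg = 2.96772723e+34 kg. rs = 2GM/c^2 = 2 * 6.674e-11 * 2.96772723e+34 / (3e8)^2 = 4.401e+07

4.401e+07 m


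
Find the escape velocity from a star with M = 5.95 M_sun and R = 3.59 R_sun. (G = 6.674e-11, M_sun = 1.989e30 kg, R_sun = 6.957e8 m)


M = 5.95 * 1.989e30 kg = 1.183455e+31 kg; R = 3.59 * 6.957e8 m = 2.497563e+09 m. v_esc = sqrt(2GM/R) = sqrt(2 * 6.674e-11 * 1.183455e+31 / 2.497563e+09) = 795290.4135

795290.4135 m/s


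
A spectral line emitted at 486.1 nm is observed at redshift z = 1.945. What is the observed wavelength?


lam_obs = lam_emit * (1 + z) = 486.1 * (1 + 1.945) = 1431.5645

1431.5645 nm


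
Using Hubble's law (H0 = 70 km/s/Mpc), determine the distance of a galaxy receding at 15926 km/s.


d = v / H0 = 15926 / 70 = 227.5143

227.5143 Mpc


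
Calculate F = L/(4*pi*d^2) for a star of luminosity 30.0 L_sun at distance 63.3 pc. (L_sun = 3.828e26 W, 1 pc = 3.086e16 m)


F = L / (4*pi*d^2) = 1.148e+28 / (4*pi*(1.953e+18)^2) = 2.395e-10

2.395e-10 W/m^2


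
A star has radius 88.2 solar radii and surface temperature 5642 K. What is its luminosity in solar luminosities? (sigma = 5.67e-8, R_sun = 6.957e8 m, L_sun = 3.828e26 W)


R = 88.2 * 6.957e8 m = 6.136074e+10 m. L = 4*pi*R^2*sigma*T^4 = 4*pi*(6.136074e+10)^2 * 5.67e-8 * 5642^4 = 2.718356596e+30 W. L/L_sun = 2.718356596e+30 / 3.828e26 = 7101.245

7101.245 L_sun


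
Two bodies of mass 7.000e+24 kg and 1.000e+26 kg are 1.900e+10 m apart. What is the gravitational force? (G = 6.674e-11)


F = G*m1*m2/r^2 = 6.674e-11 * 7.000e+24 * 1.000e+26 / (1.900e+10)^2 = 6.674e-11 * 7.000e+50 / 3.610e+20 = 1.294e+20

1.294e+20 N


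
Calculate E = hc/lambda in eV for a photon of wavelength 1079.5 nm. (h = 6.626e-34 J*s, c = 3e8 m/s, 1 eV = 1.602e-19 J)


E = hc/lambda = 6.626e-34 * 3e8 / 1.079e-06 = 1.841e-19 J = 1.1494 eV

1.1494 eV


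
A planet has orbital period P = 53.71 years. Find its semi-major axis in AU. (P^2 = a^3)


a = P^(2/3) = 53.71^(2/3) = 14.2354

14.2354 AU


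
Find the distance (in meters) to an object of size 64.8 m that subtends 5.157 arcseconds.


D = size / theta_rad, theta_rad = 5.157 * pi/(180*3600) = 2.500e-05, D = 2.592e+06

2.592e+06 m


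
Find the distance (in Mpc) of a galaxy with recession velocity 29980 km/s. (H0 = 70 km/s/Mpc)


d = v / H0 = 29980 / 70 = 428.2857

428.2857 Mpc


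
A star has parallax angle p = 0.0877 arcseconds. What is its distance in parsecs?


d = 1/p = 1/0.0877 = 11.4025

11.4025 pc


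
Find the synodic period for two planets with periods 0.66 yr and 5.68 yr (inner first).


1/P_syn = |1/P1 - 1/P2| = |1/0.66 - 1/5.68| => P_syn = 0.7468

0.7468 years


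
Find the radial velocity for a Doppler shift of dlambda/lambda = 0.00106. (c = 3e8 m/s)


v = (dlambda/lambda) * c = 0.00106 * 3e8 = 318000.0

318000.0 m/s


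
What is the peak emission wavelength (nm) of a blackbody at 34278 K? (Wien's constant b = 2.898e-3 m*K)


lam_max = b / T = 2.898e-3 / 34278 = 8.454e-08 m = 84.544 nm

84.544 nm


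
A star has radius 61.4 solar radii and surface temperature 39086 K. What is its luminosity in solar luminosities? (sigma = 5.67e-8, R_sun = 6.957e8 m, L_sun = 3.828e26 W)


R = 61.4 * 6.957e8 m = 4.271598e+10 m. L = 4*pi*R^2*sigma*T^4 = 4*pi*(4.271598e+10)^2 * 5.67e-8 * 39086^4 = 3.034300458e+33 W. L/L_sun = 3.034300458e+33 / 3.828e26 = 7.927e+06

7.927e+06 L_sun


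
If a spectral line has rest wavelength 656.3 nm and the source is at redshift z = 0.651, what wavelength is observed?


lam_obs = lam_emit * (1 + z) = 656.3 * (1 + 0.651) = 1083.5513

1083.5513 nm


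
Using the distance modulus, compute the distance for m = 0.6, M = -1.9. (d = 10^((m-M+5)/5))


d = 10^((m - M + 5)/5) = 10^((0.6 - -1.9 + 5)/5) = 31.6228

31.6228 pc


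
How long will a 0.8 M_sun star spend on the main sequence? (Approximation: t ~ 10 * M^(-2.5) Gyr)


t = 10 * M^(-2.5) = 10 * 0.8^(-2.5) = 17.4693

17.4693 Gyr


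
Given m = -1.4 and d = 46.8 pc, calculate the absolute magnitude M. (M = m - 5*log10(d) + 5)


M = m - 5*log10(d) + 5 = -1.4 - 5*log10(46.8) + 5 = -4.7512

-4.7512


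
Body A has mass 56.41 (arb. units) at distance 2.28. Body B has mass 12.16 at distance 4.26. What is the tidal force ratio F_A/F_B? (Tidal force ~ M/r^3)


Ratio = (M1/r1^3) / (M2/r2^3) = (56.41/2.28^3) / (12.16/4.26^3) = 30.2585

30.2585


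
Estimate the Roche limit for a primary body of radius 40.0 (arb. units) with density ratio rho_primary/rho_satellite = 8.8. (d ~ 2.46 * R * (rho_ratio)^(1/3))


d_Roche = 2.46 * 40.0 * 8.8^(1/3) = 203.1527

203.1527


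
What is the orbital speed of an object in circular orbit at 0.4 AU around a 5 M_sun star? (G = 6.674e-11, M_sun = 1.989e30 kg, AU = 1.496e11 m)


v = sqrt(GM/r) = sqrt(6.674e-11 * 9.945e+30 / 5.984e+10) = 105317.2966

105317.2966 m/s


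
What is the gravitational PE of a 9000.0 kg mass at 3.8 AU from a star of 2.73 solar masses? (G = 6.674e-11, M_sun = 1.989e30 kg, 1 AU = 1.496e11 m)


M = 2.73 * 1.989e30 kg = 5.42997e+30 kg; r = 3.8 AU * 1.496e11 m/AU = 5.6848e+11 m. U = -GM*m/r = -(6.674e-11 * 5.42997e+30 * 9000.0) / 5.6848e+11 = -5.737e+12

-5.737e+12 J


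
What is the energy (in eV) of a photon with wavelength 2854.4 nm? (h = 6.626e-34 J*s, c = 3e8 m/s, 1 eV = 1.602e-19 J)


E = hc/lambda = 6.626e-34 * 3e8 / 2.854e-06 = 6.964e-20 J = 0.4347 eV

0.4347 eV


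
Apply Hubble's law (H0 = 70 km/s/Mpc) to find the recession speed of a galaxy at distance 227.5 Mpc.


v = H0 * d = 70 * 227.5 = 15925.0

15925.0 km/s


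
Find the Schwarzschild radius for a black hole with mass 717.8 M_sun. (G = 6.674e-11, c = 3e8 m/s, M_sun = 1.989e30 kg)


M = 717.8 * 1.989e30 kg = 1.4277042e+33 kg. rs = 2GM/c^2 = 2 * 6.674e-11 * 1.4277042e+33 / (3e8)^2 = 2.117e+06

2.117e+06 m


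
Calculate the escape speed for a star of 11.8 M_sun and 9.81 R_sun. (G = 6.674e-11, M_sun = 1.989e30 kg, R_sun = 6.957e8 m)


M = 11.8 * 1.989e30 kg = 2.34702e+31 kg; R = 9.81 * 6.957e8 m = 6.824817e+09 m. v_esc = sqrt(2GM/R) = sqrt(2 * 6.674e-11 * 2.34702e+31 / 6.824817e+09) = 677518.2356

677518.2356 m/s


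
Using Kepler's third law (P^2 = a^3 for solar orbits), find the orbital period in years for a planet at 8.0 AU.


P = a^(3/2) = 8.0^1.5 = 22.6274

22.6274 years


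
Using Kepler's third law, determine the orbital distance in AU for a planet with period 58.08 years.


a = P^(2/3) = 58.08^(2/3) = 14.9975

14.9975 AU


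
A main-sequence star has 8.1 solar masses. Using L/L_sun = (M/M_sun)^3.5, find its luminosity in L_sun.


L/L_sun = (M/M_sun)^3.5 = 8.1^3.5 = 1512.5076

1512.5076 L_sun


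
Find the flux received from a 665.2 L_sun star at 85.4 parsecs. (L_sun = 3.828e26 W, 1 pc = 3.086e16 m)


F = L / (4*pi*d^2) = 2.546e+29 / (4*pi*(2.635e+18)^2) = 2.917e-09

2.917e-09 W/m^2


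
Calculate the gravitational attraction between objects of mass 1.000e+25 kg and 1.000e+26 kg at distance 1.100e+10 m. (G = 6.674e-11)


F = G*m1*m2/r^2 = 6.674e-11 * 1.000e+25 * 1.000e+26 / (1.100e+10)^2 = 6.674e-11 * 1.000e+51 / 1.210e+20 = 5.516e+20

5.516e+20 N


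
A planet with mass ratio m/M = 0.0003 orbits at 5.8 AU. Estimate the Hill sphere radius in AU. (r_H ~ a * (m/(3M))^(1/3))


r_H = a * (m/3M)^(1/3) = 5.8 * (0.0003/3)^(1/3) = 0.2692

0.2692 AU


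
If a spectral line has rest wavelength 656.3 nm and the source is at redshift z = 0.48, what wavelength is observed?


lam_obs = lam_emit * (1 + z) = 656.3 * (1 + 0.48) = 971.324

971.324 nm


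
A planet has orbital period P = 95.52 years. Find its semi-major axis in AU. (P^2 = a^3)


a = P^(2/3) = 95.52^(2/3) = 20.896

20.896 AU


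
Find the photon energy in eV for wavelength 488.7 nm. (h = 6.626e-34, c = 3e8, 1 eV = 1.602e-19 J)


E = hc/lambda = 6.626e-34 * 3e8 / 4.887e-07 = 4.068e-19 J = 2.539 eV

2.539 eV


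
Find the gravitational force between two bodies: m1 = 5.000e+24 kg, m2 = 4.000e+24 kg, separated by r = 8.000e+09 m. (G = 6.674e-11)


F = G*m1*m2/r^2 = 6.674e-11 * 5.000e+24 * 4.000e+24 / (8.000e+09)^2 = 6.674e-11 * 2.000e+49 / 6.400e+19 = 2.086e+19

2.086e+19 N


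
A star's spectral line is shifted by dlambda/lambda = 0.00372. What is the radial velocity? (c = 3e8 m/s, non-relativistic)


v = (dlambda/lambda) * c = 0.00372 * 3e8 = 1.116e+06

1.116e+06 m/s


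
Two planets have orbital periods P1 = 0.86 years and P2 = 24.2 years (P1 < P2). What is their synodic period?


1/P_syn = |1/P1 - 1/P2| = |1/0.86 - 1/24.2| => P_syn = 0.8917

0.8917 years


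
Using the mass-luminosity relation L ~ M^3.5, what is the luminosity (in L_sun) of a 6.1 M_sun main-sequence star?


L/L_sun = (M/M_sun)^3.5 = 6.1^3.5 = 560.6017

560.6017 L_sun


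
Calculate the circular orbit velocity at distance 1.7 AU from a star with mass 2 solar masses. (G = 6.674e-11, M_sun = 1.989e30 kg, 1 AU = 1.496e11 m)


v = sqrt(GM/r) = sqrt(6.674e-11 * 3.978e+30 / 2.543e+11) = 32309.8717

32309.8717 m/s


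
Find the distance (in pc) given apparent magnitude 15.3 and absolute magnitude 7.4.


d = 10^((m - M + 5)/5) = 10^((15.3 - 7.4 + 5)/5) = 380.1894

380.1894 pc


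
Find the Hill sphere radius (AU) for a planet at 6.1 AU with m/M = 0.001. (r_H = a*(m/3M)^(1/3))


r_H = a * (m/3M)^(1/3) = 6.1 * (0.001/3)^(1/3) = 0.423

0.423 AU


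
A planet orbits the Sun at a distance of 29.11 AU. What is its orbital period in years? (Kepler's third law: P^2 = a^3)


P = a^(3/2) = 29.11^1.5 = 157.0592

157.0592 years


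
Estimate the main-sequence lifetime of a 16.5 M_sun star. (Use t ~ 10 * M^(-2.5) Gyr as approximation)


t = 10 * M^(-2.5) = 10 * 16.5^(-2.5) = 0.009

0.009 Gyr


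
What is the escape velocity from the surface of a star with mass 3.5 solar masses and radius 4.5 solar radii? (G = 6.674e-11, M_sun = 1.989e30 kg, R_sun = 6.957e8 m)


M = 3.5 * 1.989e30 kg = 6.9615e+30 kg; R = 4.5 * 6.957e8 m = 3.13065e+09 m. v_esc = sqrt(2GM/R) = sqrt(2 * 6.674e-11 * 6.9615e+30 / 3.13065e+09) = 544806.467

544806.467 m/s


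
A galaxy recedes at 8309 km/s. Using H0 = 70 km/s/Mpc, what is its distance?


d = v / H0 = 8309 / 70 = 118.7

118.7 Mpc


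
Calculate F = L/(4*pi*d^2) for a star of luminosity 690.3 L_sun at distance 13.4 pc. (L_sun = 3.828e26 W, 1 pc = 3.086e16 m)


F = L / (4*pi*d^2) = 2.642e+29 / (4*pi*(4.135e+17)^2) = 1.230e-07

1.230e-07 W/m^2


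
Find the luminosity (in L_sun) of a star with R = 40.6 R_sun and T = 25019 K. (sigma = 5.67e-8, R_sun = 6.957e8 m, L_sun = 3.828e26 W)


R = 40.6 * 6.957e8 m = 2.824542e+10 m. L = 4*pi*R^2*sigma*T^4 = 4*pi*(2.824542e+10)^2 * 5.67e-8 * 25019^4 = 2.227249065e+32 W. L/L_sun = 2.227249065e+32 / 3.828e26 = 581830.9992

581830.9992 L_sun


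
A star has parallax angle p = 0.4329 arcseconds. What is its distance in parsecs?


d = 1/p = 1/0.4329 = 2.31

2.31 pc


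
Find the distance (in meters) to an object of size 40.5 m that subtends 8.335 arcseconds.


D = size / theta_rad, theta_rad = 8.335 * pi/(180*3600) = 4.041e-05, D = 1.002e+06

1.002e+06 m


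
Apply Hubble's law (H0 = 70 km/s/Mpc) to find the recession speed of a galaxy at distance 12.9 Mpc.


v = H0 * d = 70 * 12.9 = 903.0

903.0 km/s


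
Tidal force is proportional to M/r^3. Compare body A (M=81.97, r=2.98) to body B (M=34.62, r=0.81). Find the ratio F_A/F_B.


Ratio = (M1/r1^3) / (M2/r2^3) = (81.97/2.98^3) / (34.62/0.81^3) = 0.0475

0.0475


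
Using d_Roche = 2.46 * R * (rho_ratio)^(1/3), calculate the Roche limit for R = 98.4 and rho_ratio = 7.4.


d_Roche = 2.46 * 98.4 * 7.4^(1/3) = 471.7089

471.7089


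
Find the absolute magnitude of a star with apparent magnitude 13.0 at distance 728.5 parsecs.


M = m - 5*log10(d) + 5 = 13.0 - 5*log10(728.5) + 5 = 3.6879

3.6879


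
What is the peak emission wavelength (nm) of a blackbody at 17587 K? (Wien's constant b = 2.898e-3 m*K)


lam_max = b / T = 2.898e-3 / 17587 = 1.648e-07 m = 164.7808 nm

164.7808 nm


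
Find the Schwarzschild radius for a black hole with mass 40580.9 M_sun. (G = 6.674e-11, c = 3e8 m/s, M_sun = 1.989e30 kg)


M = 40580.9 * 1.989e30 kg = 8.07154101e+34 kg. rs = 2GM/c^2 = 2 * 6.674e-11 * 8.07154101e+34 / (3e8)^2 = 1.197e+08

1.197e+08 m


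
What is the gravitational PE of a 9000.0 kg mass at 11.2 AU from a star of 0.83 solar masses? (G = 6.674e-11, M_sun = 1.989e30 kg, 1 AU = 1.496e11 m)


M = 0.83 * 1.989e30 kg = 1.65087e+30 kg; r = 11.2 AU * 1.496e11 m/AU = 1.67552e+12 m. U = -GM*m/r = -(6.674e-11 * 1.65087e+30 * 9000.0) / 1.67552e+12 = -5.918e+11

-5.918e+11 J


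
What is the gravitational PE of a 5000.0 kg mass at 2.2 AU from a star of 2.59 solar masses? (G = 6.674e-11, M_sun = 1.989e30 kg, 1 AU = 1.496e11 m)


M = 2.59 * 1.989e30 kg = 5.15151e+30 kg; r = 2.2 AU * 1.496e11 m/AU = 3.2912e+11 m. U = -GM*m/r = -(6.674e-11 * 5.15151e+30 * 5000.0) / 3.2912e+11 = -5.223e+12

-5.223e+12 J


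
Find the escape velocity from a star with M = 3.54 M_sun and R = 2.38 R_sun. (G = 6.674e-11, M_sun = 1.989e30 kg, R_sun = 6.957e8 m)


M = 3.54 * 1.989e30 kg = 7.04106e+30 kg; R = 2.38 * 6.957e8 m = 1.655766e+09 m. v_esc = sqrt(2GM/R) = sqrt(2 * 6.674e-11 * 7.04106e+30 / 1.655766e+09) = 753403.5138

753403.5138 m/s


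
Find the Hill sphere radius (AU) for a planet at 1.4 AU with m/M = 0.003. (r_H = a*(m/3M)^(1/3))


r_H = a * (m/3M)^(1/3) = 1.4 * (0.003/3)^(1/3) = 0.14

0.14 AU


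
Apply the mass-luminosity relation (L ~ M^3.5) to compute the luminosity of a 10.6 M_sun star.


L/L_sun = (M/M_sun)^3.5 = 10.6^3.5 = 3877.6672

3877.6672 L_sun


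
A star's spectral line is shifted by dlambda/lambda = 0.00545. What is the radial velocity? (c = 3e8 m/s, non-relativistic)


v = (dlambda/lambda) * c = 0.00545 * 3e8 = 1.635e+06

1.635e+06 m/s


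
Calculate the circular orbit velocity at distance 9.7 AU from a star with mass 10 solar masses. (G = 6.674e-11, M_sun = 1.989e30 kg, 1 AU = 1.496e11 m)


v = sqrt(GM/r) = sqrt(6.674e-11 * 1.989e+31 / 1.451e+12) = 30245.3649

30245.3649 m/s


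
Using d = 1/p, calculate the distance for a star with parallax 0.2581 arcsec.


d = 1/p = 1/0.2581 = 3.8745

3.8745 pc


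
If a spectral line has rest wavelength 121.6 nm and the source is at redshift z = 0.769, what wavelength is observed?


lam_obs = lam_emit * (1 + z) = 121.6 * (1 + 0.769) = 215.1104

215.1104 nm


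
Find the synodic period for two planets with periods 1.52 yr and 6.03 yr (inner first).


1/P_syn = |1/P1 - 1/P2| = |1/1.52 - 1/6.03| => P_syn = 2.0323

2.0323 years


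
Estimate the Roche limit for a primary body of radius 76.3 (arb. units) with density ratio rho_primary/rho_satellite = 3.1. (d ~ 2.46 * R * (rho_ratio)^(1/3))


d_Roche = 2.46 * 76.3 * 3.1^(1/3) = 273.6824

273.6824


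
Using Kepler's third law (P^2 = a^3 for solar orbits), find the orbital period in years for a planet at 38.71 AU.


P = a^(3/2) = 38.71^1.5 = 240.8434

240.8434 years


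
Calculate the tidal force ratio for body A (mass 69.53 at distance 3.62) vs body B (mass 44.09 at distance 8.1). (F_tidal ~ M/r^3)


Ratio = (M1/r1^3) / (M2/r2^3) = (69.53/3.62^3) / (44.09/8.1^3) = 17.6669

17.6669


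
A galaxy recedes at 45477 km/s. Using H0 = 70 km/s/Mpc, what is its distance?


d = v / H0 = 45477 / 70 = 649.6714

649.6714 Mpc


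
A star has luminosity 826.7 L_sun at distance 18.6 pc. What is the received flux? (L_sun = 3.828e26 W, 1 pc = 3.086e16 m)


F = L / (4*pi*d^2) = 3.165e+29 / (4*pi*(5.740e+17)^2) = 7.644e-08

7.644e-08 W/m^2


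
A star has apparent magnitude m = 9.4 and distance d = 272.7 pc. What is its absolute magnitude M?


M = m - 5*log10(d) + 5 = 9.4 - 5*log10(272.7) + 5 = 2.2216

2.2216


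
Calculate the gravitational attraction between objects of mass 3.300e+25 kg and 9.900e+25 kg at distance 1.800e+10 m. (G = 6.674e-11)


F = G*m1*m2/r^2 = 6.674e-11 * 3.300e+25 * 9.900e+25 / (1.800e+10)^2 = 6.674e-11 * 3.267e+51 / 3.240e+20 = 6.730e+20

6.730e+20 N


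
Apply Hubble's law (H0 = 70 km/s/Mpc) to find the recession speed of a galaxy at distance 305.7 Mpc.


v = H0 * d = 70 * 305.7 = 21399.0

21399.0 km/s


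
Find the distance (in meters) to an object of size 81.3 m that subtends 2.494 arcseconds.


D = size / theta_rad, theta_rad = 2.494 * pi/(180*3600) = 1.209e-05, D = 6.724e+06

6.724e+06 m


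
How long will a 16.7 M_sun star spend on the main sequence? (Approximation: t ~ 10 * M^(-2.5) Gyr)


t = 10 * M^(-2.5) = 10 * 16.7^(-2.5) = 0.0088

0.0088 Gyr


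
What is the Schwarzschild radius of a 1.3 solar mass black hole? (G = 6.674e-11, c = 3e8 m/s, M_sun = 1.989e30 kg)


M = 1.3 * 1.989e30 kg = 2.5857e+30 kg. rs = 2GM/c^2 = 2 * 6.674e-11 * 2.5857e+30 / (3e8)^2 = 3834.8804

3834.8804 m


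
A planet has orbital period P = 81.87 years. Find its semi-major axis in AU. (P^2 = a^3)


a = P^(2/3) = 81.87^(2/3) = 18.8546

18.8546 AU


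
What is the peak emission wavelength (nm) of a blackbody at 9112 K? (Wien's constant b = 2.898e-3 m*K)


lam_max = b / T = 2.898e-3 / 9112 = 3.180e-07 m = 318.0421 nm

318.0421 nm


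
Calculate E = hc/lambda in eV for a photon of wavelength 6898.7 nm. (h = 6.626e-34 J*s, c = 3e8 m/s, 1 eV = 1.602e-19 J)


E = hc/lambda = 6.626e-34 * 3e8 / 6.899e-06 = 2.881e-20 J = 0.1799 eV

0.1799 eV


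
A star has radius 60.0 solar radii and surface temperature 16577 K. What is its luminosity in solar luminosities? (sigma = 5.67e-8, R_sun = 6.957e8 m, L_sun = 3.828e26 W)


R = 60.0 * 6.957e8 m = 4.1742e+10 m. L = 4*pi*R^2*sigma*T^4 = 4*pi*(4.1742e+10)^2 * 5.67e-8 * 16577^4 = 9.374825233e+31 W. L/L_sun = 9.374825233e+31 / 3.828e26 = 244901.3906

244901.3906 L_sun
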